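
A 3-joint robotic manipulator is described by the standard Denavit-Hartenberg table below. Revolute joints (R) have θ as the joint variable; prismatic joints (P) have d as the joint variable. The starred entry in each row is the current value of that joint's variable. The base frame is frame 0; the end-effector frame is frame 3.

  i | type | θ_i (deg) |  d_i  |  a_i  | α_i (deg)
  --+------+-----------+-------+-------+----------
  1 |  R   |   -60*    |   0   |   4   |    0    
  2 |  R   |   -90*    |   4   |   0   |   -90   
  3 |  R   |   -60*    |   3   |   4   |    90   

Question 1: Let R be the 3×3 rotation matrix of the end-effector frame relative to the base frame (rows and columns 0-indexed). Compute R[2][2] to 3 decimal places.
0.500

End-effector z-axis (col 2 of R) = (0.7500,0.4330,0.5000)
R[2][2] = 0.5000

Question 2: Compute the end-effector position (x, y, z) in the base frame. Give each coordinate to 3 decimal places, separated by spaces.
after link 1: o_1 = (2.0000, -3.4641, 0.0000)
after link 2: o_2 = (2.0000, -3.4641, 4.0000)
after link 3: o_3 = (1.7679, -7.0622, 7.4641)

1.768 -7.062 7.464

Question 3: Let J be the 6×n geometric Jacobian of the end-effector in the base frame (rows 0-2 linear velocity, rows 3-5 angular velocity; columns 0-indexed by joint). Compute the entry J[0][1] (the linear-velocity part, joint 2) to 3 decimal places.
3.598

axis z_1 = (0.0000,0.0000,1.0000); lever o_n−o_1 = (-0.2321,-3.5981,7.4641)
cross product → J_v[:, 1] = (3.5981,-0.2321,0.0000)
J_ω[:, 1] = z_1
entry J[0][1] = 3.5981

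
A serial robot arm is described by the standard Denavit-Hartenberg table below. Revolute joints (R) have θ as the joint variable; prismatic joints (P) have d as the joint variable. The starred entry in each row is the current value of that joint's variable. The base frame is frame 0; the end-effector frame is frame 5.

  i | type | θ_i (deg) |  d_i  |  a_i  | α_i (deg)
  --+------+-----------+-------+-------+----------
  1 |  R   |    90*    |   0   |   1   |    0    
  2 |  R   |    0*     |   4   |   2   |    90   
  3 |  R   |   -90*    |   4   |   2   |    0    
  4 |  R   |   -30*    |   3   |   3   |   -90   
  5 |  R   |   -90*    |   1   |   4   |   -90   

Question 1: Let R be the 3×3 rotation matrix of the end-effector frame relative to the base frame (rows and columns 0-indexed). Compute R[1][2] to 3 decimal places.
-0.500

End-effector z-axis (col 2 of R) = (-0.0000,-0.5000,-0.8660)
R[1][2] = -0.5000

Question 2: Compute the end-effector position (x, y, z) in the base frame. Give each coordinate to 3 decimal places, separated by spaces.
11.000 2.366 -1.098

after link 1: o_1 = (0.0000, 1.0000, 0.0000)
after link 2: o_2 = (0.0000, 3.0000, 4.0000)
after link 3: o_3 = (4.0000, 3.0000, 2.0000)
after link 4: o_4 = (7.0000, 1.5000, -0.5981)
after link 5: o_5 = (11.0000, 2.3660, -1.0981)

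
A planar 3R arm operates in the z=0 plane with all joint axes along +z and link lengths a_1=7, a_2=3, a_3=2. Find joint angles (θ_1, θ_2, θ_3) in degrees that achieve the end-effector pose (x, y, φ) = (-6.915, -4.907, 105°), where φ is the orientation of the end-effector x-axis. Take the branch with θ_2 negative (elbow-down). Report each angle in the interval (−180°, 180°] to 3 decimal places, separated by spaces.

wrist centre = target − a_3·(cos φ, sin φ) = (-6.3974, -6.8389)
cos θ_2 = (87.6961−7²−3²)/(2·7·3) = 0.7071; θ_2 = -45.0045° (elbow-down)
β = atan2(-6.8389,-6.3974) = -133.0896°; ψ = atan2(-2.1215,9.1212) = -13.0936°
θ_1 = β − ψ = -119.9960°
θ_3 = φ − θ_1 − θ_2 = -89.9995° (wrapped to (-180°,180°])

-119.996 -45.005 -89.999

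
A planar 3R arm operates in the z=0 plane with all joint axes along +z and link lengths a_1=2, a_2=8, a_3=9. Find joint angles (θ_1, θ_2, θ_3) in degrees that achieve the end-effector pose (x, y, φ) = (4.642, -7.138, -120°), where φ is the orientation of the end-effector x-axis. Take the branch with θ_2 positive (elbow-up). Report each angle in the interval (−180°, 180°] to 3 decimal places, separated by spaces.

-44.989 59.986 -134.997

wrist centre = target − a_3·(cos φ, sin φ) = (9.1420, 0.6562)
cos θ_2 = (84.0068−2²−8²)/(2·2·8) = 0.5002; θ_2 = 59.9859° (elbow-up)
β = atan2(0.6562,9.1420) = 4.1057°; ψ = atan2(6.9272,6.0017) = 49.0946°
θ_1 = β − ψ = -44.9888°
θ_3 = φ − θ_1 − θ_2 = -134.9971° (wrapped to (-180°,180°])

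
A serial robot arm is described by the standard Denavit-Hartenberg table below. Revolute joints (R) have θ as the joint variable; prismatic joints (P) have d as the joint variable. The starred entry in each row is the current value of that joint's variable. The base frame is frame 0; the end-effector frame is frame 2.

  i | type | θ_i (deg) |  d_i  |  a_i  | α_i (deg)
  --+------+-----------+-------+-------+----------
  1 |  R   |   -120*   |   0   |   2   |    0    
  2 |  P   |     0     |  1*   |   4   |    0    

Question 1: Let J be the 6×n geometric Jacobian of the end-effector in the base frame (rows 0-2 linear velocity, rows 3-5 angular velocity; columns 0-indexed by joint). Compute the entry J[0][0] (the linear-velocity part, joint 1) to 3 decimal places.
5.196

axis z_0 = ẑ; lever o_n−o_0 = (-3.0000,-5.1962,1.0000)
cross product → J_v[:, 0] = (5.1962,-3.0000,0.0000)
J_ω[:, 0] = z_0
entry J[0][0] = 5.1962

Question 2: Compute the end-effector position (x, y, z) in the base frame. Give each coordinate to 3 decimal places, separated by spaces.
-3.000 -5.196 1.000

after link 1: o_1 = (-1.0000, -1.7321, 0.0000)
after link 2: o_2 = (-3.0000, -5.1962, 1.0000)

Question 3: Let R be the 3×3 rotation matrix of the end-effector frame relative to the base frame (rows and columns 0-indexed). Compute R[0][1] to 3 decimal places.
End-effector y-axis (col 1 of R) = (0.8660,-0.5000,0.0000)
R[0][1] = 0.8660

0.866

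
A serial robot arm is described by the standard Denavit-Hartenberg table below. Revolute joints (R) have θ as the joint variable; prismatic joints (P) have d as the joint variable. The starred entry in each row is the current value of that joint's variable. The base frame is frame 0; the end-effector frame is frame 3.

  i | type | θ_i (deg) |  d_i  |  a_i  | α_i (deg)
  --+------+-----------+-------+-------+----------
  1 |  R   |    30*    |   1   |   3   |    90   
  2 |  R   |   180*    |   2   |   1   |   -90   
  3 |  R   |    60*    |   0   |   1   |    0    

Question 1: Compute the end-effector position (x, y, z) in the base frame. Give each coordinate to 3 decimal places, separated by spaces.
1.866 -0.232 1.000

after link 1: o_1 = (2.5981, 1.5000, 1.0000)
after link 2: o_2 = (2.7321, -0.7321, 1.0000)
after link 3: o_3 = (1.8660, -0.2321, 1.0000)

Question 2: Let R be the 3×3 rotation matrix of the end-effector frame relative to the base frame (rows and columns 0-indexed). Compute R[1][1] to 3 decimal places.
End-effector y-axis (col 1 of R) = (0.5000,0.8660,-0.0000)
R[1][1] = 0.8660

0.866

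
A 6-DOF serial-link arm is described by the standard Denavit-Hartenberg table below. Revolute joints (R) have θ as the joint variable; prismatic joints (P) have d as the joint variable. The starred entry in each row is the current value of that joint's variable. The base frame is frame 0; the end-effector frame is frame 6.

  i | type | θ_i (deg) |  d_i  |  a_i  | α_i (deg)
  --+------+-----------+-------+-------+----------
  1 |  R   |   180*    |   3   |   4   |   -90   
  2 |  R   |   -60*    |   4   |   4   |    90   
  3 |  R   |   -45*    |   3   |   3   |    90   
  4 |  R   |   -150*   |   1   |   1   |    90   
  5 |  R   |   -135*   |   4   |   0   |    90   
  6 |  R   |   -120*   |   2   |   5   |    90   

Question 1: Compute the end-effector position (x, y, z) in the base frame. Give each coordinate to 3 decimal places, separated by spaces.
after link 1: o_1 = (-4.0000, 0.0000, 3.0000)
after link 2: o_2 = (-6.0000, -4.0000, 6.4641)
after link 3: o_3 = (-4.4626, -1.8787, 9.8012)
after link 4: o_4 = (-4.2359, -1.7839, 8.4085)
after link 5: o_5 = (-0.5288, -3.1982, 8.9158)
after link 6: o_6 = (-3.4617, 0.3663, 6.1422)

-3.462 0.366 6.142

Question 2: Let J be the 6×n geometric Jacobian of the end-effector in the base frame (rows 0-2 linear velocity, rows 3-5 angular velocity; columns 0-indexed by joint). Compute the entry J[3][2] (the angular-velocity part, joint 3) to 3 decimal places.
0.866

axis z_2 = (0.8660,-0.0000,0.5000); lever o_n−o_2 = (2.5383,4.3663,-0.3219)
cross product → J_v[:, 2] = (-2.1831,1.5479,3.7813)
J_ω[:, 2] = z_2
entry J[3][2] = 0.8660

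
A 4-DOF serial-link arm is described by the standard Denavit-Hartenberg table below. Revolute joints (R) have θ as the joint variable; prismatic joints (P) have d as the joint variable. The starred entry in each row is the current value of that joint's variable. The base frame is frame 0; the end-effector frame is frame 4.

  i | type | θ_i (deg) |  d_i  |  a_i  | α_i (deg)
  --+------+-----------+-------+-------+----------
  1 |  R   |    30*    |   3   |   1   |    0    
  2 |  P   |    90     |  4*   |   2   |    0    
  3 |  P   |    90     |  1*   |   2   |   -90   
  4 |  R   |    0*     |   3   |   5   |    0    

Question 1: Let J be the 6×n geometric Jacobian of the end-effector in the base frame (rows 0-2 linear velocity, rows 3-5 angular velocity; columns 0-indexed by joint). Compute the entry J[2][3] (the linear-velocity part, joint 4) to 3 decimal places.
axis z_3 = (0.5000,-0.8660,0.0000); lever o_n−o_3 = (-2.8301,-5.0981,0.0000)
cross product → J_v[:, 3] = (0.0000,-0.0000,-5.0000)
J_ω[:, 3] = z_3
entry J[2][3] = -5.0000

-5.000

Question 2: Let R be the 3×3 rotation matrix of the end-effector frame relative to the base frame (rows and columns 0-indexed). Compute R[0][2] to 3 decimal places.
End-effector z-axis (col 2 of R) = (0.5000,-0.8660,0.0000)
R[0][2] = 0.5000

0.500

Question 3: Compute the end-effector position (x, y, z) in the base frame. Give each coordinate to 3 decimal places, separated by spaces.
after link 1: o_1 = (0.8660, 0.5000, 3.0000)
after link 2: o_2 = (-0.1340, 2.2321, 7.0000)
after link 3: o_3 = (-1.8660, 1.2321, 8.0000)
after link 4: o_4 = (-4.6962, -3.8660, 8.0000)

-4.696 -3.866 8.000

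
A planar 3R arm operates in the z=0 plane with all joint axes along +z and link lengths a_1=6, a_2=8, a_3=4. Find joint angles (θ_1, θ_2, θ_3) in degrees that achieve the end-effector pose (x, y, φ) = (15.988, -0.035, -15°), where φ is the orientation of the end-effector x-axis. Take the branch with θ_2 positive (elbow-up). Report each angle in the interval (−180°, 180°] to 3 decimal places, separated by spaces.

wrist centre = target − a_3·(cos φ, sin φ) = (12.1243, 1.0003)
cos θ_2 = (147.9991−6²−8²)/(2·6·8) = 0.5000; θ_2 = 60.0006° (elbow-up)
β = atan2(1.0003,12.1243) = 4.7163°; ψ = atan2(6.9282,9.9999) = 34.7154°
θ_1 = β − ψ = -29.9990°
θ_3 = φ − θ_1 − θ_2 = -45.0016° (wrapped to (-180°,180°])

-29.999 60.001 -45.002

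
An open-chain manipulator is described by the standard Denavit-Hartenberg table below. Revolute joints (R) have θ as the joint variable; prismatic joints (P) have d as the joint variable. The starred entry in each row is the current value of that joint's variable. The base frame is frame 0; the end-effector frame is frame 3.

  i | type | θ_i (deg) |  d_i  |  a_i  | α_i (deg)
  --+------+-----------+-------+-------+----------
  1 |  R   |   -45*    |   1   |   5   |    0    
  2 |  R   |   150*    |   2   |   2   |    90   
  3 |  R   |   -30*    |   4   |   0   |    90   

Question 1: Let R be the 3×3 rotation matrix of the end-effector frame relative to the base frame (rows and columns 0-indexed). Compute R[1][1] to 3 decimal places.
0.259

End-effector y-axis (col 1 of R) = (0.9659,0.2588,0.0000)
R[1][1] = 0.2588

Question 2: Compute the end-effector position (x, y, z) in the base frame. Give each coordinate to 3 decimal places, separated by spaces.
6.882 -0.568 3.000

after link 1: o_1 = (3.5355, -3.5355, 1.0000)
after link 2: o_2 = (3.0179, -1.6037, 3.0000)
after link 3: o_3 = (6.8816, -0.5684, 3.0000)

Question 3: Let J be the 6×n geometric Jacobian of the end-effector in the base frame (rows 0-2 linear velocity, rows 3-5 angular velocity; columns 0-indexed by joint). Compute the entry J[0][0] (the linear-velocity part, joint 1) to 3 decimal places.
axis z_0 = ẑ; lever o_n−o_0 = (6.8816,-0.5684,3.0000)
cross product → J_v[:, 0] = (0.5684,6.8816,-0.0000)
J_ω[:, 0] = z_0
entry J[0][0] = 0.5684

0.568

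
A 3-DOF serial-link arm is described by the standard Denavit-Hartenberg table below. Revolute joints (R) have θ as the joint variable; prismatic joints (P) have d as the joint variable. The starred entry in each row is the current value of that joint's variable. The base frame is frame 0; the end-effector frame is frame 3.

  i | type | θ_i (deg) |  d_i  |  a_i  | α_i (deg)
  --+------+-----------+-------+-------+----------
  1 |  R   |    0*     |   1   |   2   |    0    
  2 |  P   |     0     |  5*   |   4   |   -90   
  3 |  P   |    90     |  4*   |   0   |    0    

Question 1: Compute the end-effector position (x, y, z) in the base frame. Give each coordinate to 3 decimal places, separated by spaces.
6.000 4.000 6.000

after link 1: o_1 = (2.0000, 0.0000, 1.0000)
after link 2: o_2 = (6.0000, 0.0000, 6.0000)
after link 3: o_3 = (6.0000, 4.0000, 6.0000)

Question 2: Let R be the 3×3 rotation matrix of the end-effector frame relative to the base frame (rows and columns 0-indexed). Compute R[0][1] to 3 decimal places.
End-effector y-axis (col 1 of R) = (-1.0000,0.0000,-0.0000)
R[0][1] = -1.0000

-1.000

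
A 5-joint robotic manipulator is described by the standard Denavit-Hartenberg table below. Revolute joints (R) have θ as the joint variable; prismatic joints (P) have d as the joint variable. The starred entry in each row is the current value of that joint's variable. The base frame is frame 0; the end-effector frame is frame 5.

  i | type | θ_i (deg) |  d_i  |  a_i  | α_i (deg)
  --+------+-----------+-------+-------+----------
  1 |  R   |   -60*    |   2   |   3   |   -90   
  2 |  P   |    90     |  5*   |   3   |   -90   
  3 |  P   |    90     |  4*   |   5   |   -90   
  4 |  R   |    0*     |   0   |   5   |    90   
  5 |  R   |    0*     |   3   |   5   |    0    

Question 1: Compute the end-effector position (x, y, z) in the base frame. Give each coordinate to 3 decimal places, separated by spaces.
after link 1: o_1 = (1.5000, -2.5981, 2.0000)
after link 2: o_2 = (5.8301, -0.0981, -1.0000)
after link 3: o_3 = (-0.5000, 0.8660, -1.0000)
after link 4: o_4 = (-4.8301, -1.6340, -1.0000)
after link 5: o_5 = (-10.6603, -1.5359, -1.0000)

-10.660 -1.536 -1.000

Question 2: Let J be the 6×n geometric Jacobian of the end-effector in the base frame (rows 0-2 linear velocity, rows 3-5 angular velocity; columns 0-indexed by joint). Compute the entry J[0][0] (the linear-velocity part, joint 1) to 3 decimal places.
axis z_0 = ẑ; lever o_n−o_0 = (-10.6603,-1.5359,-1.0000)
cross product → J_v[:, 0] = (1.5359,-10.6603,0.0000)
J_ω[:, 0] = z_0
entry J[0][0] = 1.5359

1.536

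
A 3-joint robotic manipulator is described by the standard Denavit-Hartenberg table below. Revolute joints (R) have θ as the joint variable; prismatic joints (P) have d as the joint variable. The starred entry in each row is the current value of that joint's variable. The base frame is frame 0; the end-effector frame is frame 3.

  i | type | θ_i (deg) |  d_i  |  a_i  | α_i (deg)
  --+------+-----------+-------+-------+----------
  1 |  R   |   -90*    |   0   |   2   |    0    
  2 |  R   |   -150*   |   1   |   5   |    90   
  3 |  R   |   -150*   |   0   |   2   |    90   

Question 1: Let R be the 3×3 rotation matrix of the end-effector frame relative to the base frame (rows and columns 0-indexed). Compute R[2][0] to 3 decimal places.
-0.500

End-effector x-axis (col 0 of R) = (0.4330,-0.7500,-0.5000)
R[2][0] = -0.5000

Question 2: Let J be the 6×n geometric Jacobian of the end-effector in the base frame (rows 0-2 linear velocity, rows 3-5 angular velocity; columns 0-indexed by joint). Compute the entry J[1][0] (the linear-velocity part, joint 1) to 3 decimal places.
-1.634

axis z_0 = ẑ; lever o_n−o_0 = (-1.6340,0.8301,0.0000)
cross product → J_v[:, 0] = (-0.8301,-1.6340,0.0000)
J_ω[:, 0] = z_0
entry J[1][0] = -1.6340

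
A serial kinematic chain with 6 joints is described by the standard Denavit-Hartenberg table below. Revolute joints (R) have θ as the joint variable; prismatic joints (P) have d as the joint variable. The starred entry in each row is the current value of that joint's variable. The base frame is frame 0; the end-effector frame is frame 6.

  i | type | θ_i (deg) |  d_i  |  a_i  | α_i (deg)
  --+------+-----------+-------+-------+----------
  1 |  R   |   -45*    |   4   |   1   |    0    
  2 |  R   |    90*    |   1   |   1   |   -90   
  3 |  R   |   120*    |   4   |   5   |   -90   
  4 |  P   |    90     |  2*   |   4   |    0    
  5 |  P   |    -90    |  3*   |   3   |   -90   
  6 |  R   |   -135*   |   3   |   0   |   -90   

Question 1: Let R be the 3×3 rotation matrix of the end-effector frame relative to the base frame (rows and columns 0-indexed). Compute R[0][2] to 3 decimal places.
End-effector z-axis (col 2 of R) = (-0.6830,-0.6830,-0.2588)
R[0][2] = -0.6830

-0.683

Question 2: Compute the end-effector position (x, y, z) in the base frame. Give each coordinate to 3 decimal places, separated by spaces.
-2.355 -8.012 0.572

after link 1: o_1 = (0.7071, -0.7071, 4.0000)
after link 2: o_2 = (1.4142, 0.0000, 5.0000)
after link 3: o_3 = (-3.1820, 1.0607, 0.6699)
after link 4: o_4 = (-1.5783, -2.9925, 1.6699)
after link 5: o_5 = (-4.4761, -5.8903, 0.5718)
after link 6: o_6 = (-2.3548, -8.0116, 0.5718)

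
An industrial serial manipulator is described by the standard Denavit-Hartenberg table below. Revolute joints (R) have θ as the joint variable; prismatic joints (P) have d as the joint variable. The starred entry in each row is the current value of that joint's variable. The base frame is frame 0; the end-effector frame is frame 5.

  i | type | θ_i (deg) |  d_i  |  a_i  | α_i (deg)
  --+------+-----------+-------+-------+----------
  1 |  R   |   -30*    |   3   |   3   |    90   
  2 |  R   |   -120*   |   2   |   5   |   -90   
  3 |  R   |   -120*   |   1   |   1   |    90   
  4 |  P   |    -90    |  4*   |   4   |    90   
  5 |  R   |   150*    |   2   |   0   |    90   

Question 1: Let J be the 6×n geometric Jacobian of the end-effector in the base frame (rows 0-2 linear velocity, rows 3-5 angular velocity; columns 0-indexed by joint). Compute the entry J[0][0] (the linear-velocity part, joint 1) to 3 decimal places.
-1.058

axis z_0 = ẑ; lever o_n−o_0 = (-0.1005,1.0580,2.7369)
cross product → J_v[:, 0] = (-1.0580,-0.1005,0.0000)
J_ω[:, 0] = z_0
entry J[0][0] = -1.0580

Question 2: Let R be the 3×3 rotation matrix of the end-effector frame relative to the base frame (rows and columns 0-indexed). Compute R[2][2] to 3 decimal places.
0.900

End-effector z-axis (col 2 of R) = (0.1663,0.4040,0.8995)
R[2][2] = 0.8995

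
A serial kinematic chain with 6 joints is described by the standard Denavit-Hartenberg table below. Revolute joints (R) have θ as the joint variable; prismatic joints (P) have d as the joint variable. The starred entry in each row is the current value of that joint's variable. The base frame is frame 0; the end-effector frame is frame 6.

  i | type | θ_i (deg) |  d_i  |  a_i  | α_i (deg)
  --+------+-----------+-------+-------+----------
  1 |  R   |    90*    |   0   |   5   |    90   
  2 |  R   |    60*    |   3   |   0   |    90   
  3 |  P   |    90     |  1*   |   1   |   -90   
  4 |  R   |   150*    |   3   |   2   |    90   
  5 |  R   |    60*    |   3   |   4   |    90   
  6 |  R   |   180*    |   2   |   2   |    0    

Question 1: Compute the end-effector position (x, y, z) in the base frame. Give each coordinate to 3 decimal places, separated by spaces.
1.402 -0.299 -1.250

after link 1: o_1 = (0.0000, 5.0000, 0.0000)
after link 2: o_2 = (3.0000, 5.0000, 0.0000)
after link 3: o_3 = (4.0000, 5.8660, -0.5000)
after link 4: o_4 = (2.2679, 3.5000, -2.5981)
after link 5: o_5 = (2.0359, -1.3481, -3.7990)
after link 6: o_6 = (1.4019, -0.2990, -1.2500)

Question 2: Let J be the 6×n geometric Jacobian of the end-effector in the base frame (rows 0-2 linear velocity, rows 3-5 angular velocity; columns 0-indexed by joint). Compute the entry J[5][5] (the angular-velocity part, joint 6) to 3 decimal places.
axis z_5 = (-0.7500,-0.1250,0.6495); lever o_n−o_5 = (-0.6340,1.0490,2.5490)
cross product → J_v[:, 5] = (-1.0000,1.5000,-0.8660)
J_ω[:, 5] = z_5
entry J[5][5] = 0.6495

0.650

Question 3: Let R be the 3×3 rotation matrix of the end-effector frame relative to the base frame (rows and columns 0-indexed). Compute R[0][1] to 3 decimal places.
-0.500

End-effector y-axis (col 1 of R) = (-0.5000,0.7500,-0.4330)
R[0][1] = -0.5000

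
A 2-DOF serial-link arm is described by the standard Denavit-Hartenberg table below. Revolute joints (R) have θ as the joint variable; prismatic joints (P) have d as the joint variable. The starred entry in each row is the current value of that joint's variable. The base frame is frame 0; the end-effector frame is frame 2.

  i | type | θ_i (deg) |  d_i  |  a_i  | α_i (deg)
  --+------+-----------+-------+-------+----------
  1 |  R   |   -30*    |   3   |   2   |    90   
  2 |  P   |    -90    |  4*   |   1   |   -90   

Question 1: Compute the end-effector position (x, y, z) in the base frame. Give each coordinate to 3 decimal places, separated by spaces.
after link 1: o_1 = (1.7321, -1.0000, 3.0000)
after link 2: o_2 = (-0.2679, -4.4641, 2.0000)

-0.268 -4.464 2.000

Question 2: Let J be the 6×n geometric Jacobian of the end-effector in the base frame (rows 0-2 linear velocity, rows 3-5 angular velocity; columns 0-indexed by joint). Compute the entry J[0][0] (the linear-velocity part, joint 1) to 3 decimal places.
4.464

axis z_0 = ẑ; lever o_n−o_0 = (-0.2679,-4.4641,2.0000)
cross product → J_v[:, 0] = (4.4641,-0.2679,0.0000)
J_ω[:, 0] = z_0
entry J[0][0] = 4.4641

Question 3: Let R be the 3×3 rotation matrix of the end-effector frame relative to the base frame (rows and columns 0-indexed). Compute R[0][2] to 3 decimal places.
End-effector z-axis (col 2 of R) = (0.8660,-0.5000,0.0000)
R[0][2] = 0.8660

0.866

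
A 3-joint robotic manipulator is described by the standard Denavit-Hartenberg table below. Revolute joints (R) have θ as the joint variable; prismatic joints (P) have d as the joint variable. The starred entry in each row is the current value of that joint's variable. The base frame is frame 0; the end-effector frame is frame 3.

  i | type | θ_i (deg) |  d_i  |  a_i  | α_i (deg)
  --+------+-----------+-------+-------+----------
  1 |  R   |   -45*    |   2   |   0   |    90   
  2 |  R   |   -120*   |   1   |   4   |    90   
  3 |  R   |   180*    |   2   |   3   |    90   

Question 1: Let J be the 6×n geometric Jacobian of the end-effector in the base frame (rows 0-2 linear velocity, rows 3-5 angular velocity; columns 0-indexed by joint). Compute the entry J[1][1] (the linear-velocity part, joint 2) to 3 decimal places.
0.095

axis z_1 = (-0.7071,-0.7071,0.0000); lever o_n−o_1 = (-2.2854,0.8712,0.1340)
cross product → J_v[:, 1] = (-0.0947,0.0947,-2.2321)
J_ω[:, 1] = z_1
entry J[1][1] = 0.0947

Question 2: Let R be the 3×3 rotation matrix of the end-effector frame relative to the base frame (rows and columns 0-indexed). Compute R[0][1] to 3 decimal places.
-0.612

End-effector y-axis (col 1 of R) = (-0.6124,0.6124,0.5000)
R[0][1] = -0.6124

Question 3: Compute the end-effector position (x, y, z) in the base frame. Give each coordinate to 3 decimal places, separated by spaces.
-2.285 0.871 2.134

after link 1: o_1 = (0.0000, 0.0000, 2.0000)
after link 2: o_2 = (-2.1213, 0.7071, -1.4641)
after link 3: o_3 = (-2.2854, 0.8712, 2.1340)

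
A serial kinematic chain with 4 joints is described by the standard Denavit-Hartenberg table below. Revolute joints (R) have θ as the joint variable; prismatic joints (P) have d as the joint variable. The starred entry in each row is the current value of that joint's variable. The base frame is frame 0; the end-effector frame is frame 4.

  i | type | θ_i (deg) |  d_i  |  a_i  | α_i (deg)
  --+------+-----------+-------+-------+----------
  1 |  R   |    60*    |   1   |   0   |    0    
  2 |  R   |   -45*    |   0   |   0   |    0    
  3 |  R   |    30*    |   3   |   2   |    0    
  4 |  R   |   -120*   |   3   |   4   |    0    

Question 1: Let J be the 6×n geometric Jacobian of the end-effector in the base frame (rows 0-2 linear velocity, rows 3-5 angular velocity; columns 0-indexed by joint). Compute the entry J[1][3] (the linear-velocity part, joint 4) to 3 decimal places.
axis z_3 = (0.0000,0.0000,1.0000); lever o_n−o_3 = (1.0353,-3.8637,3.0000)
cross product → J_v[:, 3] = (3.8637,1.0353,-0.0000)
J_ω[:, 3] = z_3
entry J[1][3] = 1.0353

1.035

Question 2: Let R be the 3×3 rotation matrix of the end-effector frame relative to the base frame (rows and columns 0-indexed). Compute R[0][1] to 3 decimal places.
End-effector y-axis (col 1 of R) = (0.9659,0.2588,0.0000)
R[0][1] = 0.9659

0.966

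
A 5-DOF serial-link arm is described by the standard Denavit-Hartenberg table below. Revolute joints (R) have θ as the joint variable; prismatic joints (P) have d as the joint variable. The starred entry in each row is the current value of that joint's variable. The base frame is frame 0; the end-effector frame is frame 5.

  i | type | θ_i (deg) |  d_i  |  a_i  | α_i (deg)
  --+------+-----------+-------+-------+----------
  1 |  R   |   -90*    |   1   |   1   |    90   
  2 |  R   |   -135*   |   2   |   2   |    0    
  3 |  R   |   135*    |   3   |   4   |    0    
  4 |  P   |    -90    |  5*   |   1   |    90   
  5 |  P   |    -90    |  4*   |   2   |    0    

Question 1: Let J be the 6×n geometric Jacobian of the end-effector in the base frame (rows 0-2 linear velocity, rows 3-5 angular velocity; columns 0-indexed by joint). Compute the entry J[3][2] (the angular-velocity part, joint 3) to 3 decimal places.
axis z_2 = (-1.0000,-0.0000,0.0000); lever o_n−o_2 = (-6.0000,-0.0000,-1.0000)
cross product → J_v[:, 2] = (0.0000,-1.0000,0.0000)
J_ω[:, 2] = z_2
entry J[3][2] = -1.0000

-1.000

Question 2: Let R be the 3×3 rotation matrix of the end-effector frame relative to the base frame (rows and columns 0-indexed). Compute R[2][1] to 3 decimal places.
End-effector y-axis (col 1 of R) = (-0.0000,-0.0000,-1.0000)
R[2][1] = -1.0000

-1.000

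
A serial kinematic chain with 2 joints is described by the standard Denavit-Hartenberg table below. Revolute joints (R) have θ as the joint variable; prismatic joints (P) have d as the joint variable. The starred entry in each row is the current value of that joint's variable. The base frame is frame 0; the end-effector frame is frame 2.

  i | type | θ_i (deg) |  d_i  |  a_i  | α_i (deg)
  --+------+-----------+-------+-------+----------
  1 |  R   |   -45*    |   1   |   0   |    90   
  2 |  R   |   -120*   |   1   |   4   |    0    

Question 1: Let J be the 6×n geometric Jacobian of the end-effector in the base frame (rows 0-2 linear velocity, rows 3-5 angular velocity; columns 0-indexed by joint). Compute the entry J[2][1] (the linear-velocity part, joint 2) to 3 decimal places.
-2.000

axis z_1 = (-0.7071,-0.7071,0.0000); lever o_n−o_1 = (-2.1213,0.7071,-3.4641)
cross product → J_v[:, 1] = (2.4495,-2.4495,-2.0000)
J_ω[:, 1] = z_1
entry J[2][1] = -2.0000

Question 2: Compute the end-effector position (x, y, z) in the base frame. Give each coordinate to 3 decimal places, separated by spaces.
after link 1: o_1 = (0.0000, 0.0000, 1.0000)
after link 2: o_2 = (-2.1213, 0.7071, -2.4641)

-2.121 0.707 -2.464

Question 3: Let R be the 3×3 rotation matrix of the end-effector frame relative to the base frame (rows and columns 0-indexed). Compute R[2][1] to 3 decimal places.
-0.500

End-effector y-axis (col 1 of R) = (0.6124,-0.6124,-0.5000)
R[2][1] = -0.5000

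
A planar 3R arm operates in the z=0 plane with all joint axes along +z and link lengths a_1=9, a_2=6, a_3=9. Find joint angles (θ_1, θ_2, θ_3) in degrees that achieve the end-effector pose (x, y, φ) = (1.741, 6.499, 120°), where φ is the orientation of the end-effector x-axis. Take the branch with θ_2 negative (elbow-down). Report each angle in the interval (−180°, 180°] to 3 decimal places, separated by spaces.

wrist centre = target − a_3·(cos φ, sin φ) = (6.2410, -1.2952)
cos θ_2 = (40.6277−9²−6²)/(2·9·6) = -0.7072; θ_2 = -135.0036° (elbow-down)
β = atan2(-1.2952,6.2410) = -11.7245°; ψ = atan2(-4.2424,4.7571) = -41.7266°
θ_1 = β − ψ = 30.0021°
θ_3 = φ − θ_1 − θ_2 = -134.9985° (wrapped to (-180°,180°])

30.002 -135.004 -134.999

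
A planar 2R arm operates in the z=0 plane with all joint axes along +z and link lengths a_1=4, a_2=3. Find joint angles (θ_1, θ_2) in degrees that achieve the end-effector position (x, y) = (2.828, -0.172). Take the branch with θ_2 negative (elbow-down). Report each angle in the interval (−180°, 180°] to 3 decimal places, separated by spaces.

44.991 -135.008

cos θ_2 = (8.0272−4²−3²)/(2·4·3) = -0.7072; θ_2 = -135.0077° (elbow-down)
β = atan2(-0.1720,2.8280) = -3.4805°; ψ = atan2(-2.1210,1.8784) = -48.4718°
θ_1 = β − ψ = 44.9913°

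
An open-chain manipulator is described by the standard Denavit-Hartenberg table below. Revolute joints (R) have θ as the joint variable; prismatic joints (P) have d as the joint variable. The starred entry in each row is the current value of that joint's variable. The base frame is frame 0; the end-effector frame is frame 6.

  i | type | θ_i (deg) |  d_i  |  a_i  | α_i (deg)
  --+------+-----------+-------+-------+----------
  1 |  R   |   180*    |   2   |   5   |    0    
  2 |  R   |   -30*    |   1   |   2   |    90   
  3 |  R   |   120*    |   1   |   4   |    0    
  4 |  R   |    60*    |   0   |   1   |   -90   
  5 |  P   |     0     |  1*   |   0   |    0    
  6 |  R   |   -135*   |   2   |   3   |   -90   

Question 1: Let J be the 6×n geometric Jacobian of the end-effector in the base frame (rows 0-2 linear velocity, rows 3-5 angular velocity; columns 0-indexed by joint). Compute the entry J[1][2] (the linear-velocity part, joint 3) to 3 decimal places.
-0.232

axis z_2 = (0.5000,0.8660,0.0000); lever o_n−o_2 = (2.3216,2.2638,0.4641)
cross product → J_v[:, 2] = (0.4019,-0.2321,-0.8787)
J_ω[:, 2] = z_2
entry J[1][2] = -0.2321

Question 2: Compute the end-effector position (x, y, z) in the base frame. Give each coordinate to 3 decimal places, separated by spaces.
after link 1: o_1 = (-5.0000, 0.0000, 2.0000)
after link 2: o_2 = (-6.7321, 1.0000, 3.0000)
after link 3: o_3 = (-4.5000, 0.8660, 6.4641)
after link 4: o_4 = (-3.6340, 0.3660, 6.4641)
after link 5: o_5 = (-3.6340, 0.3660, 5.4641)
after link 6: o_6 = (-4.4104, 3.2638, 3.4641)

-4.410 3.264 3.464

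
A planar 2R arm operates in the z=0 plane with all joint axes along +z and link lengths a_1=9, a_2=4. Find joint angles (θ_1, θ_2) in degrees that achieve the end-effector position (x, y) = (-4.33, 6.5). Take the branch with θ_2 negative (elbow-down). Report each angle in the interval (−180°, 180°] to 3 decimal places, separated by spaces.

cos θ_2 = (60.9989−9²−4²)/(2·9·4) = -0.5000; θ_2 = -120.0010° (elbow-down)
β = atan2(6.5000,-4.3300) = 123.6697°; ψ = atan2(-3.4641,6.9999) = -26.3295°
θ_1 = β − ψ = 149.9992°

149.999 -120.001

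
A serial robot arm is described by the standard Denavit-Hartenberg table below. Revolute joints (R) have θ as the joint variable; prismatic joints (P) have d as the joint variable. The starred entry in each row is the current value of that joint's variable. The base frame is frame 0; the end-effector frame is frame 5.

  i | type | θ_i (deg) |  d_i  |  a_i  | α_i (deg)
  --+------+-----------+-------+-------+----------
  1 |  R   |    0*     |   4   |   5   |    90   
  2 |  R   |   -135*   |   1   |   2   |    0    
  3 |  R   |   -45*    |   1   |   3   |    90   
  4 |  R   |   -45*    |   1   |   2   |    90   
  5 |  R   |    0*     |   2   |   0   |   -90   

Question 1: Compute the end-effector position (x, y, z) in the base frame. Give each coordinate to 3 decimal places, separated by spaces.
0.586 0.828 3.586

after link 1: o_1 = (5.0000, 0.0000, 4.0000)
after link 2: o_2 = (3.5858, -1.0000, 2.5858)
after link 3: o_3 = (0.5858, -2.0000, 2.5858)
after link 4: o_4 = (-0.8284, -0.5858, 3.5858)
after link 5: o_5 = (0.5858, 0.8284, 3.5858)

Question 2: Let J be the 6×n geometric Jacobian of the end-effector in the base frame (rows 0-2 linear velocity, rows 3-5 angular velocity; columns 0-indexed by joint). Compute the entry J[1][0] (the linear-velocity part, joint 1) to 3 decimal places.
axis z_0 = ẑ; lever o_n−o_0 = (0.5858,0.8284,3.5858)
cross product → J_v[:, 0] = (-0.8284,0.5858,0.0000)
J_ω[:, 0] = z_0
entry J[1][0] = 0.5858

0.586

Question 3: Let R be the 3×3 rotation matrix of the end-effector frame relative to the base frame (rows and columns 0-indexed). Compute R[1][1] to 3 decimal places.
End-effector y-axis (col 1 of R) = (-0.7071,-0.7071,-0.0000)
R[1][1] = -0.7071

-0.707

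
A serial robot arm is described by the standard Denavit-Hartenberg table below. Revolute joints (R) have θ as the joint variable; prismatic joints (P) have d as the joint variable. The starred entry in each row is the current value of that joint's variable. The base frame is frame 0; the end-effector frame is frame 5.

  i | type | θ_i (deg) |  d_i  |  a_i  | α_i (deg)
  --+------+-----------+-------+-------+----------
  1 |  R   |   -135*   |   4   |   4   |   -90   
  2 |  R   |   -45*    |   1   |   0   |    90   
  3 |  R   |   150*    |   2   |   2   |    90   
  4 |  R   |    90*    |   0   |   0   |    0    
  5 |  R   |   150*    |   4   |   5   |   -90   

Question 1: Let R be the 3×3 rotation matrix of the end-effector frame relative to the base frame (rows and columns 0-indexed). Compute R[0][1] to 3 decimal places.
End-effector y-axis (col 1 of R) = (-0.3624,0.8624,-0.3536)
R[0][1] = -0.3624

-0.362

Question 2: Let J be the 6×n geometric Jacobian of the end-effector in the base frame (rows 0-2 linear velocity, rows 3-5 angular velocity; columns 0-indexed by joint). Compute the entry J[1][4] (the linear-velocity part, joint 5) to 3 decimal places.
axis z_4 = (0.3624,-0.8624,0.3536); lever o_n−o_4 = (-2.6820,-5.8132,-0.1167)
cross product → J_v[:, 4] = (2.1559,-0.9059,-4.4194)
J_ω[:, 4] = z_4
entry J[1][4] = -0.9059

-0.906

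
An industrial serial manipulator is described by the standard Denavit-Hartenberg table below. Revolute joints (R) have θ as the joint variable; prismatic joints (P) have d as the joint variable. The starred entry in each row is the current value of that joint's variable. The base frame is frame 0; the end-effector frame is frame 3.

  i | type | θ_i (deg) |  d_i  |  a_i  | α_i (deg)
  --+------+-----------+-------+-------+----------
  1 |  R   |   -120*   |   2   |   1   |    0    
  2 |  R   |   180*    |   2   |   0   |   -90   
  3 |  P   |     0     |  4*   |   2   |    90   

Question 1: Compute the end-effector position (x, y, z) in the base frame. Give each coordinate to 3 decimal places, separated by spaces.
after link 1: o_1 = (-0.5000, -0.8660, 2.0000)
after link 2: o_2 = (-0.5000, -0.8660, 4.0000)
after link 3: o_3 = (-2.9641, 2.8660, 4.0000)

-2.964 2.866 4.000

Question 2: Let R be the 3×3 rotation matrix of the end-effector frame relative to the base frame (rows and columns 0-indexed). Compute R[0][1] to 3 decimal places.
End-effector y-axis (col 1 of R) = (-0.8660,0.5000,0.0000)
R[0][1] = -0.8660

-0.866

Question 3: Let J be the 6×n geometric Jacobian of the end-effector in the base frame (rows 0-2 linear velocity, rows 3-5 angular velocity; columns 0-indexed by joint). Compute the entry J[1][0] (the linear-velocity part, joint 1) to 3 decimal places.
axis z_0 = ẑ; lever o_n−o_0 = (-2.9641,2.8660,4.0000)
cross product → J_v[:, 0] = (-2.8660,-2.9641,0.0000)
J_ω[:, 0] = z_0
entry J[1][0] = -2.9641

-2.964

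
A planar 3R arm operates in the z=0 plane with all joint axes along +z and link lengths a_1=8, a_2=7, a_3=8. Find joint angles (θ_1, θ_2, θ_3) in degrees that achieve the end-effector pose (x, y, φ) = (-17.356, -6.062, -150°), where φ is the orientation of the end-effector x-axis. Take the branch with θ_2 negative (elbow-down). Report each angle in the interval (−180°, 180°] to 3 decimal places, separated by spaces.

-127.627 -90.005 67.631

wrist centre = target − a_3·(cos φ, sin φ) = (-10.4278, -2.0620)
cos θ_2 = (112.9908−8²−7²)/(2·8·7) = -0.0001; θ_2 = -90.0047° (elbow-down)
β = atan2(-2.0620,-10.4278) = -168.8146°; ψ = atan2(-7.0000,7.9994) = -41.1880°
θ_1 = β − ψ = -127.6266°
θ_3 = φ − θ_1 − θ_2 = 67.6313° (wrapped to (-180°,180°])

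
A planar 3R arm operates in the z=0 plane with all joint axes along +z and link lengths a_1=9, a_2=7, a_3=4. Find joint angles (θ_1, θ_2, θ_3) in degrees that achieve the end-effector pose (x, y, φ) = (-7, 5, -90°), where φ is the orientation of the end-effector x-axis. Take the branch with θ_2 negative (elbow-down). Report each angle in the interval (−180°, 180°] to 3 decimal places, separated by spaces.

165.750 -90.000 -165.750

wrist centre = target − a_3·(cos φ, sin φ) = (-7.0000, 9.0000)
cos θ_2 = (130.0000−9²−7²)/(2·9·7) = 0.0000; θ_2 = -90.0000° (elbow-down)
β = atan2(9.0000,-7.0000) = 127.8750°; ψ = atan2(-7.0000,9.0000) = -37.8750°
θ_1 = β − ψ = 165.7500°
θ_3 = φ − θ_1 − θ_2 = -165.7500° (wrapped to (-180°,180°])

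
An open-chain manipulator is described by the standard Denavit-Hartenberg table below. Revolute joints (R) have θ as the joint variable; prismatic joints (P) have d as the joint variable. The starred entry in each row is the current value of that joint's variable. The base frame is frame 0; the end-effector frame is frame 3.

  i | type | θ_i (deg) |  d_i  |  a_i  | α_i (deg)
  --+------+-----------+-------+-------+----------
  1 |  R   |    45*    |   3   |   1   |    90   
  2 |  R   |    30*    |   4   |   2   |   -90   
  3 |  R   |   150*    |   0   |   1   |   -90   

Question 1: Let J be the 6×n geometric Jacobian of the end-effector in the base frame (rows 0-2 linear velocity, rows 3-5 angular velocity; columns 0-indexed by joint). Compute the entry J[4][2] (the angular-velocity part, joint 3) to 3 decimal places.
-0.354

axis z_2 = (-0.3536,-0.3536,0.8660); lever o_n−o_2 = (-0.8839,-0.1768,-0.4330)
cross product → J_v[:, 2] = (0.3062,-0.9186,-0.2500)
J_ω[:, 2] = z_2
entry J[4][2] = -0.3536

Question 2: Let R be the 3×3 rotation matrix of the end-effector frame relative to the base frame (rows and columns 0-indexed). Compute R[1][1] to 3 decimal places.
0.354

End-effector y-axis (col 1 of R) = (0.3536,0.3536,-0.8660)
R[1][1] = 0.3536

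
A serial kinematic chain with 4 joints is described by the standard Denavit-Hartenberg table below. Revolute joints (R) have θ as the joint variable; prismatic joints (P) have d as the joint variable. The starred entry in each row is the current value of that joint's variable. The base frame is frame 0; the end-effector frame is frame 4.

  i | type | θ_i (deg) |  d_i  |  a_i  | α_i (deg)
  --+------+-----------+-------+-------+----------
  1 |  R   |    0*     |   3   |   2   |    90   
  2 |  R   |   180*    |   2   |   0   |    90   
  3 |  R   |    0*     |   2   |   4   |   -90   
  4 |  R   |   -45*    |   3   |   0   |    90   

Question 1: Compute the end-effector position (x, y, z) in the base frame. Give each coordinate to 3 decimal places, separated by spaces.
-2.000 -5.000 5.000

after link 1: o_1 = (2.0000, 0.0000, 3.0000)
after link 2: o_2 = (2.0000, -2.0000, 3.0000)
after link 3: o_3 = (-2.0000, -2.0000, 5.0000)
after link 4: o_4 = (-2.0000, -5.0000, 5.0000)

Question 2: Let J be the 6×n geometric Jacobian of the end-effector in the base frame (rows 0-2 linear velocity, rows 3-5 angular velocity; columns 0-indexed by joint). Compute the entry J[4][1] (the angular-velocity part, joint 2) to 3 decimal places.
axis z_1 = (0.0000,-1.0000,0.0000); lever o_n−o_1 = (-4.0000,-5.0000,2.0000)
cross product → J_v[:, 1] = (-2.0000,-0.0000,-4.0000)
J_ω[:, 1] = z_1
entry J[4][1] = -1.0000

-1.000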